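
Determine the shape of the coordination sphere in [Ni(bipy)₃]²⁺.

octahedral

Ligand charges: 2,2′-bipyridine is neutral. With an overall charge of +2 the nickel centre must be in the +2 oxidation state.
Group 10 minus oxidation state 2 gives a d⁸ configuration.
Counting donor atoms: 3×2,2′-bipyridine (bidentate) → 6 donors. Coordination number = 6.
Six donors around a single metal centre give an octahedral coordination sphere.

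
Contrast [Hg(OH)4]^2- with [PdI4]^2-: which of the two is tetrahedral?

[Hg(OH)4]^2-

For [Hg(OH)4]^2-: Summing ligand charges against the −2 overall charge gives an oxidation state of +2 for mercury. Hg sits in group 12, so the d-electron count is 12 − 2 = 10. A d¹⁰ ion has no crystal-field stabilisation preference between square planar and tetrahedral, so four ligands adopt the sterically favoured tetrahedral geometry. → tetrahedral.
For [PdI4]^2-: Ligand charges: each iodide is −1. With an overall charge of −2 the palladium centre must be in the +2 oxidation state. Palladium is a group-10 element; Pd(II) is therefore d⁸. A 4d d⁸ ion has a large crystal-field splitting; square planar leaves the high-energy d_{x²−y²} orbital empty and maximises CFSE. → square planar.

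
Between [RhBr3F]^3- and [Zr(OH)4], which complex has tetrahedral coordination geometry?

For [RhBr3F]^3-: Ligand charges: each bromide is −1; each fluoride is −1. With an overall charge of −3 the rhodium centre must be in the +1 oxidation state. Group 9 minus oxidation state 1 gives a d⁸ configuration. A 4d d⁸ ion has a large crystal-field splitting; square planar leaves the high-energy d_{x²−y²} orbital empty and maximises CFSE. → square planar.
For [Zr(OH)4]: Summing ligand charges against the 0 overall charge gives an oxidation state of +4 for zirconium. Zr sits in group 4, so the d-electron count is 4 − 4 = 0. A d⁰ ion has no crystal-field stabilisation preference between square planar and tetrahedral, so four ligands adopt the sterically favoured tetrahedral geometry. → tetrahedral.

[Zr(OH)4]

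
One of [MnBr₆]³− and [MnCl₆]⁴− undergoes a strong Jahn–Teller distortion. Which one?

[MnBr₆]³−

[MnBr₆]³−: Each bromide is −1; balancing the −3 overall charge requires Mn(III). Mn sits in group 7, so the d-electron count is 7 − 3 = 4. Bromide is a weak-field ligand for a first-row metal, so the complex is high-spin. The t₂g³e_g¹ (high-spin) configuration has an unevenly filled e_g set; the Jahn–Teller theorem predicts a tetragonal distortion (typically axial elongation) to lift the degeneracy.
[MnCl₆]⁴−: Ligand charges: each chloride is −1. With an overall charge of −4 the manganese centre must be in the +2 oxidation state. Manganese is a group-7 element; Mn(II) is therefore d⁵. Chloride is a weak-field ligand for a first-row metal, so the complex is high-spin. The d⁵ configuration leaves the e_g set evenly filled (or empty) — no strong Jahn–Teller driving force.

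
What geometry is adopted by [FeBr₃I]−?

Ligand charges: each bromide is −1; each iodide is −1. With an overall charge of −1 the iron centre must be in the +3 oxidation state.
Group 8 minus oxidation state 3 gives a d⁵ configuration.
With 4 monodentate ligands the coordination number is 4.
Bromide and iodide are weak-field ligands.
A high-spin d⁵ ion has zero CFSE in either geometry, so four ligands adopt the sterically favoured tetrahedral geometry.

tetrahedral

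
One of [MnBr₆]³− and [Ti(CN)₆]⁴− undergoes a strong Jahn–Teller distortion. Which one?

[MnBr₆]³−: Each bromide is −1; balancing the −3 overall charge requires Mn(III). Manganese is a group-7 element; Mn(III) is therefore d⁴. Bromide is a weak-field ligand for a first-row metal, so the complex is high-spin. The t₂g³e_g¹ (high-spin) configuration has an unevenly filled e_g set; the Jahn–Teller theorem predicts a tetragonal distortion (typically axial elongation) to lift the degeneracy.
[Ti(CN)₆]⁴−: Summing ligand charges against the −4 overall charge gives an oxidation state of +2 for titanium. Group 4 minus oxidation state 2 gives a d² configuration. The d² configuration leaves the e_g set evenly filled (or empty) — no strong Jahn–Teller driving force.

[MnBr₆]³−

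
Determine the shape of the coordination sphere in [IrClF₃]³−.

Ligand charges: each chloride is −1; each fluoride is −1. With an overall charge of −3 the iridium centre must be in the +1 oxidation state.
Group 9 minus oxidation state 1 gives a d⁸ configuration.
With 4 monodentate ligands the coordination number is 4.
A 5d d⁸ ion has a large crystal-field splitting; square planar leaves the high-energy d_{x²−y²} orbital empty and maximises CFSE.

square planar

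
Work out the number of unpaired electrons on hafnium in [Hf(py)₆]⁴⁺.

0 unpaired electrons

Pyridine is neutral; balancing the +4 overall charge requires Hf(IV).
Hf sits in group 4, so the d-electron count is 4 − 4 = 0.
In an octahedral field the d⁰ configuration is t₂g⁰e_g⁰, giving 0 unpaired electrons.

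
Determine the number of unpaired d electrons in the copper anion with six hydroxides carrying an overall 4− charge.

1 unpaired electron

Summing ligand charges against the −4 overall charge gives an oxidation state of +2 for copper.
Copper is a group-11 element; Cu(II) is therefore d⁹.
In an octahedral field the d⁹ configuration is t₂g⁶e_g³ (only one arrangement possible), giving 1 unpaired electron.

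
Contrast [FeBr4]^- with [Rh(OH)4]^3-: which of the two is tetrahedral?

[FeBr4]^-

For [FeBr4]^-: Each bromide is −1; balancing the −1 overall charge requires Fe(III). Group 8 minus oxidation state 3 gives a d⁵ configuration. A high-spin d⁵ ion has zero CFSE in either geometry, so four ligands adopt the sterically favoured tetrahedral geometry. → tetrahedral.
For [Rh(OH)4]^3-: Ligand charges: each hydroxide is −1. With an overall charge of −3 the rhodium centre must be in the +1 oxidation state. Group 9 minus oxidation state 1 gives a d⁸ configuration. A 4d d⁸ ion has a large crystal-field splitting; square planar leaves the high-energy d_{x²−y²} orbital empty and maximises CFSE. → square planar.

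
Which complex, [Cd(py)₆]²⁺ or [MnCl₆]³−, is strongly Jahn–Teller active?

[MnCl₆]³−

[Cd(py)₆]²⁺: Ligand charges: pyridine is neutral. With an overall charge of +2 the cadmium centre must be in the +2 oxidation state. Group 12 minus oxidation state 2 gives a d¹⁰ configuration. The d¹⁰ configuration leaves the e_g set evenly filled (or empty) — no strong Jahn–Teller driving force.
[MnCl₆]³−: Ligand charges: each chloride is −1. With an overall charge of −3 the manganese centre must be in the +3 oxidation state. Manganese is a group-7 element; Mn(III) is therefore d⁴. Chloride is a weak-field ligand for a first-row metal, so the complex is high-spin. The t₂g³e_g¹ (high-spin) configuration has an unevenly filled e_g set; the Jahn–Teller theorem predicts a tetragonal distortion (typically axial elongation) to lift the degeneracy.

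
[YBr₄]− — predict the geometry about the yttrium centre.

tetrahedral

Each bromide is −1; balancing the −1 overall charge requires Y(III).
Y sits in group 3, so the d-electron count is 3 − 3 = 0.
With 4 monodentate ligands the coordination number is 4.
A d⁰ ion has no crystal-field stabilisation preference between square planar and tetrahedral, so four ligands adopt the sterically favoured tetrahedral geometry.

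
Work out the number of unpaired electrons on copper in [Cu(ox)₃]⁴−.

Ligand charges: each oxalate is −2. With an overall charge of −4 the copper centre must be in the +2 oxidation state.
Cu sits in group 11, so the d-electron count is 11 − 2 = 9.
Counting donor atoms: 3×oxalate (bidentate) → 6 donors. Coordination number = 6.
In an octahedral field the d⁹ configuration is t₂g⁶e_g³ (only one arrangement possible), giving 1 unpaired electron.

1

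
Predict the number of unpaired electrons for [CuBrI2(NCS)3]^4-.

1

Ligand charges: each bromide is −1; each iodide is −1; each isothiocyanate is −1. With an overall charge of −4 the copper centre must be in the +2 oxidation state.
Group 11 minus oxidation state 2 gives a d⁹ configuration.
In an octahedral field the d⁹ configuration is t₂g⁶e_g³ (only one arrangement possible), giving 1 unpaired electron.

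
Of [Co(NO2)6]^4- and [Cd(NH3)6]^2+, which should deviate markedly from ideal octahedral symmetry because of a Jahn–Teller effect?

[Co(NO2)6]^4-

[Co(NO2)6]^4-: Each nitro (N-bound nitrite) is −1; balancing the −4 overall charge requires Co(II). Cobalt is a group-9 element; Co(II) is therefore d⁷. Nitro (N-bound nitrite) is a strong-field ligand (high in the spectrochemical series) for a first-row metal, so the complex is low-spin. The t₂g⁶e_g¹ (low-spin) configuration has an unevenly filled e_g set; the Jahn–Teller theorem predicts a tetragonal distortion (typically axial elongation) to lift the degeneracy.
[Cd(NH3)6]^2+: Ammonia is neutral; balancing the +2 overall charge requires Cd(II). Cd sits in group 12, so the d-electron count is 12 − 2 = 10. The d¹⁰ configuration leaves the e_g set evenly filled (or empty) — no strong Jahn–Teller driving force.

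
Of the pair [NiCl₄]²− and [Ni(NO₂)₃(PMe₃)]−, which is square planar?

[Ni(NO₂)₃(PMe₃)]−

For [NiCl₄]²−: Ligand charges: each chloride is −1. With an overall charge of −2 the nickel centre must be in the +2 oxidation state. Group 10 minus oxidation state 2 gives a d⁸ configuration. Chloride is a weak-field ligand. With weak-field ligands the CFSE gain from square planar is small, so a 3d d⁸ ion takes the sterically preferred tetrahedral geometry. → tetrahedral.
For [Ni(NO₂)₃(PMe₃)]−: Each nitro (N-bound nitrite) is −1; trimethylphosphine is neutral; balancing the −1 overall charge requires Ni(II). Group 10 minus oxidation state 2 gives a d⁸ configuration. Nitro (N-bound nitrite) and trimethylphosphine are strong-field ligands (high in the spectrochemical series). A 3d d⁸ ion with strong-field ligands gains enough CFSE to favour square planar over tetrahedral. → square planar.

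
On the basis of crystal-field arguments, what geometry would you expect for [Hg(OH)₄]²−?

tetrahedral

Ligand charges: each hydroxide is −1. With an overall charge of −2 the mercury centre must be in the +2 oxidation state.
Group 12 minus oxidation state 2 gives a d¹⁰ configuration.
Coordination number: 4.
A d¹⁰ ion has no crystal-field stabilisation preference between square planar and tetrahedral, so four ligands adopt the sterically favoured tetrahedral geometry.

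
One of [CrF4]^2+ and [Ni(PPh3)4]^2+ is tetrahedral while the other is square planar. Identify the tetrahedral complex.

For [CrF4]^2+: Each fluoride is −1; balancing the +2 overall charge requires Cr(VI). Chromium is a group-6 element; Cr(VI) is therefore d⁰. A d⁰ ion has no crystal-field stabilisation preference between square planar and tetrahedral, so four ligands adopt the sterically favoured tetrahedral geometry. → tetrahedral.
For [Ni(PPh3)4]^2+: Triphenylphosphine is neutral; balancing the +2 overall charge requires Ni(II). Nickel is a group-10 element; Ni(II) is therefore d⁸. Triphenylphosphine is a strong-field ligand (high in the spectrochemical series). A 3d d⁸ ion with strong-field ligands gains enough CFSE to favour square planar over tetrahedral. → square planar.

[CrF4]^2+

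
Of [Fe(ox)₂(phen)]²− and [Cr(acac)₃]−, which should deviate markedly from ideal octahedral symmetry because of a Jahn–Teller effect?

[Fe(ox)₂(phen)]²−: Ligand charges: each oxalate is −2; 1,10-phenanthroline is neutral. With an overall charge of −2 the iron centre must be in the +2 oxidation state. Iron is a group-8 element; Fe(II) is therefore d⁶. Oxalate is a weak-field ligand for a first-row metal, so the complex is high-spin. The d⁶ configuration leaves the e_g set evenly filled (or empty) — no strong Jahn–Teller driving force.
[Cr(acac)₃]−: Summing ligand charges against the −1 overall charge gives an oxidation state of +2 for chromium. Group 6 minus oxidation state 2 gives a d⁴ configuration. Acetylacetonate is a weak-field ligand for a first-row metal, so the complex is high-spin. The t₂g³e_g¹ (high-spin) configuration has an unevenly filled e_g set; the Jahn–Teller theorem predicts a tetragonal distortion (typically axial elongation) to lift the degeneracy.

[Cr(acac)₃]−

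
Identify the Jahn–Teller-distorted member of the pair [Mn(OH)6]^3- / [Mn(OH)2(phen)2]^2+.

[Mn(OH)6]^3-

[Mn(OH)6]^3-: Each hydroxide is −1; balancing the −3 overall charge requires Mn(III). Group 7 minus oxidation state 3 gives a d⁴ configuration. Hydroxide is a weak-field ligand for a first-row metal, so the complex is high-spin. The t₂g³e_g¹ (high-spin) configuration has an unevenly filled e_g set; the Jahn–Teller theorem predicts a tetragonal distortion (typically axial elongation) to lift the degeneracy.
[Mn(OH)2(phen)2]^2+: Ligand charges: each hydroxide is −1; 1,10-phenanthroline is neutral. With an overall charge of +2 the manganese centre must be in the +4 oxidation state. Group 7 minus oxidation state 4 gives a d³ configuration. The d³ configuration leaves the e_g set evenly filled (or empty) — no strong Jahn–Teller driving force.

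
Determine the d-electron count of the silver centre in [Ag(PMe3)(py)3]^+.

d10

Summing ligand charges against the +1 overall charge gives an oxidation state of +1 for silver.
Ag sits in group 11, so the d-electron count is 11 − 1 = 10.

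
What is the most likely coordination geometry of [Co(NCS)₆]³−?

Each isothiocyanate is −1; balancing the −3 overall charge requires Co(III).
Group 9 minus oxidation state 3 gives a d⁶ configuration.
Coordination number: 6.
Six donors around a single metal centre give an octahedral coordination sphere.

octahedral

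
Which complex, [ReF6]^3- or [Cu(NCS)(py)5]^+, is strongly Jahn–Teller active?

[ReF6]^3-: Each fluoride is −1; balancing the −3 overall charge requires Re(III). Re sits in group 7, so the d-electron count is 7 − 3 = 4. A 5d ion has a large Δₒ and is invariably low-spin. The d⁴ configuration leaves the e_g set evenly filled (or empty) — no strong Jahn–Teller driving force.
[Cu(NCS)(py)5]^+: Ligand charges: each isothiocyanate is −1; pyridine is neutral. With an overall charge of +1 the copper centre must be in the +2 oxidation state. Copper is a group-11 element; Cu(II) is therefore d⁹. The t₂g⁶e_g³ configuration has an unevenly filled e_g set; the Jahn–Teller theorem predicts a tetragonal distortion (typically axial elongation) to lift the degeneracy.

[Cu(NCS)(py)5]^+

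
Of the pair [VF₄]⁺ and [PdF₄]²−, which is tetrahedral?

For [VF₄]⁺: Summing ligand charges against the +1 overall charge gives an oxidation state of +5 for vanadium. V sits in group 5, so the d-electron count is 5 − 5 = 0. A d⁰ ion has no crystal-field stabilisation preference between square planar and tetrahedral, so four ligands adopt the sterically favoured tetrahedral geometry. → tetrahedral.
For [PdF₄]²−: Ligand charges: each fluoride is −1. With an overall charge of −2 the palladium centre must be in the +2 oxidation state. Pd sits in group 10, so the d-electron count is 10 − 2 = 8. A 4d d⁸ ion has a large crystal-field splitting; square planar leaves the high-energy d_{x²−y²} orbital empty and maximises CFSE. → square planar.

[VF₄]⁺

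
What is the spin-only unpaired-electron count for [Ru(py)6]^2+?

Summing ligand charges against the +2 overall charge gives an oxidation state of +2 for ruthenium.
Group 8 minus oxidation state 2 gives a d⁶ configuration.
The spin state decides the count: a 4d ion has a large Δₒ and is invariably low-spin.
An octahedral low-spin d⁶ ion is t₂g⁶e_g⁰, giving 0 unpaired electrons.

0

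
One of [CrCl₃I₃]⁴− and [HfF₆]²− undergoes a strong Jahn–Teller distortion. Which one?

[CrCl₃I₃]⁴−

[CrCl₃I₃]⁴−: Each chloride is −1; each iodide is −1; balancing the −4 overall charge requires Cr(II). Cr sits in group 6, so the d-electron count is 6 − 2 = 4. Chloride and iodide are weak-field ligands for a first-row metal, so the complex is high-spin. The t₂g³e_g¹ (high-spin) configuration has an unevenly filled e_g set; the Jahn–Teller theorem predicts a tetragonal distortion (typically axial elongation) to lift the degeneracy.
[HfF₆]²−: Summing ligand charges against the −2 overall charge gives an oxidation state of +4 for hafnium. Hafnium is a group-4 element; Hf(IV) is therefore d⁰. The d⁰ configuration leaves the e_g set evenly filled (or empty) — no strong Jahn–Teller driving force.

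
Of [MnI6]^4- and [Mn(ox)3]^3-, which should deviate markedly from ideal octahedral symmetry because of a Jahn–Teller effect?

[Mn(ox)3]^3-

[MnI6]^4-: Each iodide is −1; balancing the −4 overall charge requires Mn(II). Manganese is a group-7 element; Mn(II) is therefore d⁵. Iodide is a weak-field ligand for a first-row metal, so the complex is high-spin. The d⁵ configuration leaves the e_g set evenly filled (or empty) — no strong Jahn–Teller driving force.
[Mn(ox)3]^3-: Ligand charges: each oxalate is −2. With an overall charge of −3 the manganese centre must be in the +3 oxidation state. Manganese is a group-7 element; Mn(III) is therefore d⁴. Oxalate is a weak-field ligand for a first-row metal, so the complex is high-spin. The t₂g³e_g¹ (high-spin) configuration has an unevenly filled e_g set; the Jahn–Teller theorem predicts a tetragonal distortion (typically axial elongation) to lift the degeneracy.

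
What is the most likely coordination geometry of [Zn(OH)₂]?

linear

Summing ligand charges against the 0 overall charge gives an oxidation state of +2 for zinc.
Zinc is a group-12 element; Zn(II) is therefore d¹⁰.
Coordination number: 2.
A d¹⁰ ion with only two ligands adopts a linear arrangement (sp hybridisation; no CFSE preference).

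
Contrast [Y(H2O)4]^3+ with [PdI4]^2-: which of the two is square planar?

For [Y(H2O)4]^3+: Ligand charges: water is neutral. With an overall charge of +3 the yttrium centre must be in the +3 oxidation state. Yttrium is a group-3 element; Y(III) is therefore d⁰. A d⁰ ion has no crystal-field stabilisation preference between square planar and tetrahedral, so four ligands adopt the sterically favoured tetrahedral geometry. → tetrahedral.
For [PdI4]^2-: Ligand charges: each iodide is −1. With an overall charge of −2 the palladium centre must be in the +2 oxidation state. Pd sits in group 10, so the d-electron count is 10 − 2 = 8. A 4d d⁸ ion has a large crystal-field splitting; square planar leaves the high-energy d_{x²−y²} orbital empty and maximises CFSE. → square planar.

[PdI4]^2-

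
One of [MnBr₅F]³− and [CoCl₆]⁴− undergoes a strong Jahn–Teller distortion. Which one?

[MnBr₅F]³−

[MnBr₅F]³−: Summing ligand charges against the −3 overall charge gives an oxidation state of +3 for manganese. Manganese is a group-7 element; Mn(III) is therefore d⁴. Bromide and fluoride are weak-field ligands for a first-row metal, so the complex is high-spin. The t₂g³e_g¹ (high-spin) configuration has an unevenly filled e_g set; the Jahn–Teller theorem predicts a tetragonal distortion (typically axial elongation) to lift the degeneracy.
[CoCl₆]⁴−: Each chloride is −1; balancing the −4 overall charge requires Co(II). Co sits in group 9, so the d-electron count is 9 − 2 = 7. Chloride is a weak-field ligand for a first-row metal, so the complex is high-spin. The d⁷ configuration leaves the e_g set evenly filled (or empty) — no strong Jahn–Teller driving force.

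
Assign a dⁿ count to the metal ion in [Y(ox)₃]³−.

Each oxalate is −2; balancing the −3 overall charge requires Y(III).
Yttrium is a group-3 element; Y(III) is therefore d⁰.

d⁰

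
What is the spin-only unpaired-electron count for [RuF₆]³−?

1 unpaired electron

Ligand charges: each fluoride is −1. With an overall charge of −3 the ruthenium centre must be in the +3 oxidation state.
Group 8 minus oxidation state 3 gives a d⁵ configuration.
The spin state decides the count: a 4d ion has a large Δₒ and is invariably low-spin.
An octahedral low-spin d⁵ ion is t₂g⁵e_g⁰, giving 1 unpaired electron.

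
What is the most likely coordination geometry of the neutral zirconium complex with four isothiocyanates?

tetrahedral

Each isothiocyanate is −1; balancing the 0 overall charge requires Zr(IV).
Zirconium is a group-4 element; Zr(IV) is therefore d⁰.
With 4 monodentate ligands the coordination number is 4.
A d⁰ ion has no crystal-field stabilisation preference between square planar and tetrahedral, so four ligands adopt the sterically favoured tetrahedral geometry.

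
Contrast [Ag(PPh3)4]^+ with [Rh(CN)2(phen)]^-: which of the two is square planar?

[Rh(CN)2(phen)]^-

For [Ag(PPh3)4]^+: Triphenylphosphine is neutral; balancing the +1 overall charge requires Ag(I). Group 11 minus oxidation state 1 gives a d¹⁰ configuration. A d¹⁰ ion has no crystal-field stabilisation preference between square planar and tetrahedral, so four ligands adopt the sterically favoured tetrahedral geometry. → tetrahedral.
For [Rh(CN)2(phen)]^-: Summing ligand charges against the −1 overall charge gives an oxidation state of +1 for rhodium. Group 9 minus oxidation state 1 gives a d⁸ configuration. A 4d d⁸ ion has a large crystal-field splitting; square planar leaves the high-energy d_{x²−y²} orbital empty and maximises CFSE. → square planar.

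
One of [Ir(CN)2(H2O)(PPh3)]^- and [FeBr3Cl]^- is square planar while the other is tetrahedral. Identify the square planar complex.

[Ir(CN)2(H2O)(PPh3)]^-

For [Ir(CN)2(H2O)(PPh3)]^-: Summing ligand charges against the −1 overall charge gives an oxidation state of +1 for iridium. Iridium is a group-9 element; Ir(I) is therefore d⁸. A 5d d⁸ ion has a large crystal-field splitting; square planar leaves the high-energy d_{x²−y²} orbital empty and maximises CFSE. → square planar.
For [FeBr3Cl]^-: Each bromide is −1; each chloride is −1; balancing the −1 overall charge requires Fe(III). Fe sits in group 8, so the d-electron count is 8 − 3 = 5. A high-spin d⁵ ion has zero CFSE in either geometry, so four ligands adopt the sterically favoured tetrahedral geometry. → tetrahedral.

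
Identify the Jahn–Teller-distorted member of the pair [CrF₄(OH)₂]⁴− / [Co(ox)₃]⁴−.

[CrF₄(OH)₂]⁴−

[CrF₄(OH)₂]⁴−: Summing ligand charges against the −4 overall charge gives an oxidation state of +2 for chromium. Cr sits in group 6, so the d-electron count is 6 − 2 = 4. Fluoride and hydroxide are weak-field ligands for a first-row metal, so the complex is high-spin. The t₂g³e_g¹ (high-spin) configuration has an unevenly filled e_g set; the Jahn–Teller theorem predicts a tetragonal distortion (typically axial elongation) to lift the degeneracy.
[Co(ox)₃]⁴−: Ligand charges: each oxalate is −2. With an overall charge of −4 the cobalt centre must be in the +2 oxidation state. Cobalt is a group-9 element; Co(II) is therefore d⁷. Oxalate is a weak-field ligand for a first-row metal, so the complex is high-spin. The d⁷ configuration leaves the e_g set evenly filled (or empty) — no strong Jahn–Teller driving force.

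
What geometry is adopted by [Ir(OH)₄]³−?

Each hydroxide is −1; balancing the −3 overall charge requires Ir(I).
Ir sits in group 9, so the d-electron count is 9 − 1 = 8.
Coordination number: 4.
A 5d d⁸ ion has a large crystal-field splitting; square planar leaves the high-energy d_{x²−y²} orbital empty and maximises CFSE.

square planar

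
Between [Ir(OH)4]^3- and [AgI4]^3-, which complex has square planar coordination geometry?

For [Ir(OH)4]^3-: Summing ligand charges against the −3 overall charge gives an oxidation state of +1 for iridium. Ir sits in group 9, so the d-electron count is 9 − 1 = 8. A 5d d⁸ ion has a large crystal-field splitting; square planar leaves the high-energy d_{x²−y²} orbital empty and maximises CFSE. → square planar.
For [AgI4]^3-: Ligand charges: each iodide is −1. With an overall charge of −3 the silver centre must be in the +1 oxidation state. Ag sits in group 11, so the d-electron count is 11 − 1 = 10. A d¹⁰ ion has no crystal-field stabilisation preference between square planar and tetrahedral, so four ligands adopt the sterically favoured tetrahedral geometry. → tetrahedral.

[Ir(OH)4]^3-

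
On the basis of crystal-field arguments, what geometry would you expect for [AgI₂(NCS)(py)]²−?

tetrahedral

Summing ligand charges against the −2 overall charge gives an oxidation state of +1 for silver.
Group 11 minus oxidation state 1 gives a d¹⁰ configuration.
Coordination number: 4.
A d¹⁰ ion has no crystal-field stabilisation preference between square planar and tetrahedral, so four ligands adopt the sterically favoured tetrahedral geometry.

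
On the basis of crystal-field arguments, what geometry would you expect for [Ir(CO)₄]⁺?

Carbonyl is neutral; balancing the +1 overall charge requires Ir(I).
Iridium is a group-9 element; Ir(I) is therefore d⁸.
With 4 monodentate ligands the coordination number is 4.
A 5d d⁸ ion has a large crystal-field splitting; square planar leaves the high-energy d_{x²−y²} orbital empty and maximises CFSE.

square planar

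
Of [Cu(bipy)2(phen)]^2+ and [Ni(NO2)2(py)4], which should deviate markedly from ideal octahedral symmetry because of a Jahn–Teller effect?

[Cu(bipy)2(phen)]^2+: Ligand charges: 2,2′-bipyridine is neutral; 1,10-phenanthroline is neutral. With an overall charge of +2 the copper centre must be in the +2 oxidation state. Copper is a group-11 element; Cu(II) is therefore d⁹. The t₂g⁶e_g³ configuration has an unevenly filled e_g set; the Jahn–Teller theorem predicts a tetragonal distortion (typically axial elongation) to lift the degeneracy.
[Ni(NO2)2(py)4]: Each nitro (N-bound nitrite) is −1; pyridine is neutral; balancing the 0 overall charge requires Ni(II). Group 10 minus oxidation state 2 gives a d⁸ configuration. The d⁸ configuration leaves the e_g set evenly filled (or empty) — no strong Jahn–Teller driving force.

[Cu(bipy)2(phen)]^2+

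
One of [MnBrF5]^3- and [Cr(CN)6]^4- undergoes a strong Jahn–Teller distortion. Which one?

[MnBrF5]^3-: Summing ligand charges against the −3 overall charge gives an oxidation state of +3 for manganese. Group 7 minus oxidation state 3 gives a d⁴ configuration. Bromide and fluoride are weak-field ligands for a first-row metal, so the complex is high-spin. The t₂g³e_g¹ (high-spin) configuration has an unevenly filled e_g set; the Jahn–Teller theorem predicts a tetragonal distortion (typically axial elongation) to lift the degeneracy.
[Cr(CN)6]^4-: Summing ligand charges against the −4 overall charge gives an oxidation state of +2 for chromium. Cr sits in group 6, so the d-electron count is 6 − 2 = 4. Cyanide is a strong-field ligand (high in the spectrochemical series) for a first-row metal, so the complex is low-spin. The d⁴ configuration leaves the e_g set evenly filled (or empty) — no strong Jahn–Teller driving force.

[MnBrF5]^3-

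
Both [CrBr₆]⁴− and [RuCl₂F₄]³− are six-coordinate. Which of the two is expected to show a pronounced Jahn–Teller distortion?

[CrBr₆]⁴−: Each bromide is −1; balancing the −4 overall charge requires Cr(II). Chromium is a group-6 element; Cr(II) is therefore d⁴. Bromide is a weak-field ligand for a first-row metal, so the complex is high-spin. The t₂g³e_g¹ (high-spin) configuration has an unevenly filled e_g set; the Jahn–Teller theorem predicts a tetragonal distortion (typically axial elongation) to lift the degeneracy.
[RuCl₂F₄]³−: Each chloride is −1; each fluoride is −1; balancing the −3 overall charge requires Ru(III). Ru sits in group 8, so the d-electron count is 8 − 3 = 5. A 4d ion has a large Δₒ and is invariably low-spin. The d⁵ configuration leaves the e_g set evenly filled (or empty) — no strong Jahn–Teller driving force.

[CrBr₆]⁴−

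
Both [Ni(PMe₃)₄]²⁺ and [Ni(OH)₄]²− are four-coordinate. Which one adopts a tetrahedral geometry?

For [Ni(PMe₃)₄]²⁺: Trimethylphosphine is neutral; balancing the +2 overall charge requires Ni(II). Ni sits in group 10, so the d-electron count is 10 − 2 = 8. Trimethylphosphine is a strong-field ligand (high in the spectrochemical series). A 3d d⁸ ion with strong-field ligands gains enough CFSE to favour square planar over tetrahedral. → square planar.
For [Ni(OH)₄]²−: Ligand charges: each hydroxide is −1. With an overall charge of −2 the nickel centre must be in the +2 oxidation state. Group 10 minus oxidation state 2 gives a d⁸ configuration. Hydroxide is a weak-field ligand. With weak-field ligands the CFSE gain from square planar is small, so a 3d d⁸ ion takes the sterically preferred tetrahedral geometry. → tetrahedral.

[Ni(OH)₄]²−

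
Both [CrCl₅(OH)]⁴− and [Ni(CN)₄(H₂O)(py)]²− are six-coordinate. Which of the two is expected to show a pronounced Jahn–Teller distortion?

[CrCl₅(OH)]⁴−

[CrCl₅(OH)]⁴−: Each chloride is −1; each hydroxide is −1; balancing the −4 overall charge requires Cr(II). Group 6 minus oxidation state 2 gives a d⁴ configuration. Chloride and hydroxide are weak-field ligands for a first-row metal, so the complex is high-spin. The t₂g³e_g¹ (high-spin) configuration has an unevenly filled e_g set; the Jahn–Teller theorem predicts a tetragonal distortion (typically axial elongation) to lift the degeneracy.
[Ni(CN)₄(H₂O)(py)]²−: Summing ligand charges against the −2 overall charge gives an oxidation state of +2 for nickel. Ni sits in group 10, so the d-electron count is 10 − 2 = 8. The d⁸ configuration leaves the e_g set evenly filled (or empty) — no strong Jahn–Teller driving force.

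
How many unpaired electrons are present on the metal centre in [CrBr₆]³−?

Each bromide is −1; balancing the −3 overall charge requires Cr(III).
Cr sits in group 6, so the d-electron count is 6 − 3 = 3.
In an octahedral field the d³ configuration is t₂g³e_g⁰ (only one arrangement possible), giving 3 unpaired electrons.

3 unpaired electrons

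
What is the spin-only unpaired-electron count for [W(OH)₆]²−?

Summing ligand charges against the −2 overall charge gives an oxidation state of +4 for tungsten.
Group 6 minus oxidation state 4 gives a d² configuration.
In an octahedral field the d² configuration is t₂g²e_g⁰ (only one arrangement possible), giving 2 unpaired electrons.

2 unpaired electrons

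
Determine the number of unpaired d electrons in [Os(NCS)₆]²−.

2 unpaired electrons

Each isothiocyanate is −1; balancing the −2 overall charge requires Os(IV).
Group 8 minus oxidation state 4 gives a d⁴ configuration.
The spin state decides the count: a 5d ion has a large Δₒ and is invariably low-spin.
An octahedral low-spin d⁴ ion is t₂g⁴e_g⁰, giving 2 unpaired electrons.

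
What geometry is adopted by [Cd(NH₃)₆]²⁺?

Summing ligand charges against the +2 overall charge gives an oxidation state of +2 for cadmium.
Cd sits in group 12, so the d-electron count is 12 − 2 = 10.
With 6 monodentate ligands the coordination number is 6.
Six donors around a single metal centre give an octahedral coordination sphere.

octahedral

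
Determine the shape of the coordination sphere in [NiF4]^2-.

tetrahedral

Each fluoride is −1; balancing the −2 overall charge requires Ni(II).
Group 10 minus oxidation state 2 gives a d⁸ configuration.
Coordination number: 4.
Fluoride is a weak-field ligand.
With weak-field ligands the CFSE gain from square planar is small, so a 3d d⁸ ion takes the sterically preferred tetrahedral geometry.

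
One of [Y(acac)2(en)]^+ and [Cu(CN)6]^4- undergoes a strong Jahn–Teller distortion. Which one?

[Y(acac)2(en)]^+: Ligand charges: each acetylacetonate is −1; ethylenediamine is neutral. With an overall charge of +1 the yttrium centre must be in the +3 oxidation state. Group 3 minus oxidation state 3 gives a d⁰ configuration. The d⁰ configuration leaves the e_g set evenly filled (or empty) — no strong Jahn–Teller driving force.
[Cu(CN)6]^4-: Summing ligand charges against the −4 overall charge gives an oxidation state of +2 for copper. Group 11 minus oxidation state 2 gives a d⁹ configuration. The t₂g⁶e_g³ configuration has an unevenly filled e_g set; the Jahn–Teller theorem predicts a tetragonal distortion (typically axial elongation) to lift the degeneracy.

[Cu(CN)6]^4-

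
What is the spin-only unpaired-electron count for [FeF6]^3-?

5

Each fluoride is −1; balancing the −3 overall charge requires Fe(III).
Fe sits in group 8, so the d-electron count is 8 − 3 = 5.
The spin state decides the count: Fluoride is a weak-field ligand for a first-row metal, so the complex is high-spin.
An octahedral high-spin d⁵ ion is t₂g³e_g², giving 5 unpaired electrons.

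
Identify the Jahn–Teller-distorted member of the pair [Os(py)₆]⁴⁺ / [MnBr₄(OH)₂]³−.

[Os(py)₆]⁴⁺: Ligand charges: pyridine is neutral. With an overall charge of +4 the osmium centre must be in the +4 oxidation state. Group 8 minus oxidation state 4 gives a d⁴ configuration. A 5d ion has a large Δₒ and is invariably low-spin. The d⁴ configuration leaves the e_g set evenly filled (or empty) — no strong Jahn–Teller driving force.
[MnBr₄(OH)₂]³−: Summing ligand charges against the −3 overall charge gives an oxidation state of +3 for manganese. Manganese is a group-7 element; Mn(III) is therefore d⁴. Bromide and hydroxide are weak-field ligands for a first-row metal, so the complex is high-spin. The t₂g³e_g¹ (high-spin) configuration has an unevenly filled e_g set; the Jahn–Teller theorem predicts a tetragonal distortion (typically axial elongation) to lift the degeneracy.

[MnBr₄(OH)₂]³−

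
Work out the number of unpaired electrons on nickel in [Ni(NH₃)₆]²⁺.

Ligand charges: ammonia is neutral. With an overall charge of +2 the nickel centre must be in the +2 oxidation state.
Ni sits in group 10, so the d-electron count is 10 − 2 = 8.
In an octahedral field the d⁸ configuration is t₂g⁶e_g² (only one arrangement possible), giving 2 unpaired electrons.

2 unpaired electrons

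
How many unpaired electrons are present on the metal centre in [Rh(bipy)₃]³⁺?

2,2′-bipyridine is neutral; balancing the +3 overall charge requires Rh(III).
Group 9 minus oxidation state 3 gives a d⁶ configuration.
Counting donor atoms: 3×2,2′-bipyridine (bidentate) → 6 donors. Coordination number = 6.
The spin state decides the count: a 4d ion has a large Δₒ and is invariably low-spin.
An octahedral low-spin d⁶ ion is t₂g⁶e_g⁰, giving 0 unpaired electrons.

0 unpaired electrons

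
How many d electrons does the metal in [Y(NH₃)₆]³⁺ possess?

d⁰

Ammonia is neutral; balancing the +3 overall charge requires Y(III).
Yttrium is a group-3 element; Y(III) is therefore d⁰.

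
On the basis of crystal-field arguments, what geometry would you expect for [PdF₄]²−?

square planar

Each fluoride is −1; balancing the −2 overall charge requires Pd(II).
Palladium is a group-10 element; Pd(II) is therefore d⁸.
Coordination number: 4.
A 4d d⁸ ion has a large crystal-field splitting; square planar leaves the high-energy d_{x²−y²} orbital empty and maximises CFSE.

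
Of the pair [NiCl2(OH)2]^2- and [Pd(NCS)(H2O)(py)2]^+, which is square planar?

For [NiCl2(OH)2]^2-: Ligand charges: each chloride is −1; each hydroxide is −1. With an overall charge of −2 the nickel centre must be in the +2 oxidation state. Group 10 minus oxidation state 2 gives a d⁸ configuration. Chloride and hydroxide are weak-field ligands. With weak-field ligands the CFSE gain from square planar is small, so a 3d d⁸ ion takes the sterically preferred tetrahedral geometry. → tetrahedral.
For [Pd(NCS)(H2O)(py)2]^+: Each isothiocyanate is −1; water is neutral; pyridine is neutral; balancing the +1 overall charge requires Pd(II). Group 10 minus oxidation state 2 gives a d⁸ configuration. A 4d d⁸ ion has a large crystal-field splitting; square planar leaves the high-energy d_{x²−y²} orbital empty and maximises CFSE. → square planar.

[Pd(NCS)(H2O)(py)2]^+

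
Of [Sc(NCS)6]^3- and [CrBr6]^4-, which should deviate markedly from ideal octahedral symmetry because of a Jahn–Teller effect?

[Sc(NCS)6]^3-: Each isothiocyanate is −1; balancing the −3 overall charge requires Sc(III). Scandium is a group-3 element; Sc(III) is therefore d⁰. The d⁰ configuration leaves the e_g set evenly filled (or empty) — no strong Jahn–Teller driving force.
[CrBr6]^4-: Summing ligand charges against the −4 overall charge gives an oxidation state of +2 for chromium. Chromium is a group-6 element; Cr(II) is therefore d⁴. Bromide is a weak-field ligand for a first-row metal, so the complex is high-spin. The t₂g³e_g¹ (high-spin) configuration has an unevenly filled e_g set; the Jahn–Teller theorem predicts a tetragonal distortion (typically axial elongation) to lift the degeneracy.

[CrBr6]^4-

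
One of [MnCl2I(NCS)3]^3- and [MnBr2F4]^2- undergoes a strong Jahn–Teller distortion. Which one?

[MnCl2I(NCS)3]^3-: Summing ligand charges against the −3 overall charge gives an oxidation state of +3 for manganese. Group 7 minus oxidation state 3 gives a d⁴ configuration. Chloride, iodide, and isothiocyanate are weak-field ligands for a first-row metal, so the complex is high-spin. The t₂g³e_g¹ (high-spin) configuration has an unevenly filled e_g set; the Jahn–Teller theorem predicts a tetragonal distortion (typically axial elongation) to lift the degeneracy.
[MnBr2F4]^2-: Summing ligand charges against the −2 overall charge gives an oxidation state of +4 for manganese. Mn sits in group 7, so the d-electron count is 7 − 4 = 3. The d³ configuration leaves the e_g set evenly filled (or empty) — no strong Jahn–Teller driving force.

[MnCl2I(NCS)3]^3-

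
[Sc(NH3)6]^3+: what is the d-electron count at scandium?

Summing ligand charges against the +3 overall charge gives an oxidation state of +3 for scandium.
Scandium is a group-3 element; Sc(III) is therefore d⁰.

d0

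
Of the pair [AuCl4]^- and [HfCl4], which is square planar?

For [AuCl4]^-: Summing ligand charges against the −1 overall charge gives an oxidation state of +3 for gold. Gold is a group-11 element; Au(III) is therefore d⁸. A 5d d⁸ ion has a large crystal-field splitting; square planar leaves the high-energy d_{x²−y²} orbital empty and maximises CFSE. → square planar.
For [HfCl4]: Ligand charges: each chloride is −1. With an overall charge of 0 the hafnium centre must be in the +4 oxidation state. Hf sits in group 4, so the d-electron count is 4 − 4 = 0. A d⁰ ion has no crystal-field stabilisation preference between square planar and tetrahedral, so four ligands adopt the sterically favoured tetrahedral geometry. → tetrahedral.

[AuCl4]^-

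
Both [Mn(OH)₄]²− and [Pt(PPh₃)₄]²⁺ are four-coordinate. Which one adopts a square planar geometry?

[Pt(PPh₃)₄]²⁺

For [Mn(OH)₄]²−: Summing ligand charges against the −2 overall charge gives an oxidation state of +2 for manganese. Group 7 minus oxidation state 2 gives a d⁵ configuration. A high-spin d⁵ ion has zero CFSE in either geometry, so four ligands adopt the sterically favoured tetrahedral geometry. → tetrahedral.
For [Pt(PPh₃)₄]²⁺: Summing ligand charges against the +2 overall charge gives an oxidation state of +2 for platinum. Group 10 minus oxidation state 2 gives a d⁸ configuration. A 5d d⁸ ion has a large crystal-field splitting; square planar leaves the high-energy d_{x²−y²} orbital empty and maximises CFSE. → square planar.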